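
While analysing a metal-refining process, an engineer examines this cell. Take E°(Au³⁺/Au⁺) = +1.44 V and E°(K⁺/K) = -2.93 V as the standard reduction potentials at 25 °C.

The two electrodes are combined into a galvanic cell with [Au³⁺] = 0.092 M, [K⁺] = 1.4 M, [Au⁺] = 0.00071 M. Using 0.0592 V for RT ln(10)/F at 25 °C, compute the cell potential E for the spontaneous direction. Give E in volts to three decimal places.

Au³⁺/Au⁺ is the cathode (higher E°), K⁺/K the anode: E°cell = +1.44 − (-2.93) = +4.37 V, n = 2.
Overall: Au³⁺(aq) + 2 K(s) → Au⁺(aq) + 2 K⁺(aq)
Q = [Au⁺]·[K⁺]^2 / ([Au³⁺]); log Q = -1.820.
E = E° − (0.0592/n) log Q = +4.37 − (0.0592/2)(-1.820) = +4.424 V.

+4.424 V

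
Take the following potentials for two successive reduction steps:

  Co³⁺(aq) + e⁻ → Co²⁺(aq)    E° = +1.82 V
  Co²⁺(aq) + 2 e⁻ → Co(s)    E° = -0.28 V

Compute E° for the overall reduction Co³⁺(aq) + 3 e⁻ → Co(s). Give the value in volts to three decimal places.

+0.420 V

Adding the free-energy changes (−nFE°) of the two steps gives −n₃FE°₃ = −n₁FE°₁ − n₂FE°₂.
E°₃ = (1×+1.82 + 2×-0.28) / 3 = (+1.260) / 3 = +0.420 V.
Simply averaging or adding the two E° values would be wrong; the electron-weighted sum is required.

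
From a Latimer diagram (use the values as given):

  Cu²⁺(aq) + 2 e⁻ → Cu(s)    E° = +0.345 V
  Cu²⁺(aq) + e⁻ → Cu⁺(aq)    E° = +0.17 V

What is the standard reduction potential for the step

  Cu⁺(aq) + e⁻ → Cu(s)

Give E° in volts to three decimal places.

+0.520 V

Sequential free energies add, so n₃E°₃ = n₁E°₁ + n₂E°₂.
With n₃ = 2, and the known step contributing 1×(+0.17) V, the unknown satisfies 1·E° = 2×(+0.345) − 1×(+0.17) = +0.520.
E° = +0.520 / 1 = +0.520 V.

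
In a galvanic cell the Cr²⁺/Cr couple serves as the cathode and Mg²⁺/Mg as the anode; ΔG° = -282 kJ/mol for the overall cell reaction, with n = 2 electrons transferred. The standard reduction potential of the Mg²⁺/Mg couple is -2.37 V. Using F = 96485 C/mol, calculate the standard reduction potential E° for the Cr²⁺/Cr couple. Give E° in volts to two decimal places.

-0.91 V

E°cell = −ΔG°/(nF) = −(-282×10³)/((2)(96485)) = +1.461 V.
Since Cr²⁺/Cr is the cathode and Mg²⁺/Mg the anode, E°cell = E°(Cr²⁺/Cr) − E°(Mg²⁺/Mg).
So E°(Cr²⁺/Cr) = E°cell + E°(Mg²⁺/Mg) = +1.461 + (-2.37) = -0.91 V.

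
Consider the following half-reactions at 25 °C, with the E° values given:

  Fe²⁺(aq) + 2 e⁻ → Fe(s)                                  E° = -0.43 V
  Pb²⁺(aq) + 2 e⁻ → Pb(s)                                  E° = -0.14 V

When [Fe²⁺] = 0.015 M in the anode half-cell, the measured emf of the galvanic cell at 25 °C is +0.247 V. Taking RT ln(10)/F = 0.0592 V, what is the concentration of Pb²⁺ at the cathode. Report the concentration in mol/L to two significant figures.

Pb²⁺/Pb is the cathode, Fe²⁺/Fe the anode: E°cell = +0.29 V, n = 2.
Overall reaction: Pb²⁺(aq) + Fe(s) → Pb(s) + Fe²⁺(aq); Q = [Fe²⁺]^1/[Pb²⁺]^1.
From E = E° − (0.0592/n) log Q: log Q = (E° − E)·n/0.0592 = (+0.29 − (+0.247))·2/0.0592 = 1.4527.
So 1·log[Pb²⁺] = 1·log(0.015) − log Q = -1.8239 − (1.4527) = -3.2766; [Pb²⁺] = 10^(-3.2766) ≈ 0.00053 M.

0.00053 M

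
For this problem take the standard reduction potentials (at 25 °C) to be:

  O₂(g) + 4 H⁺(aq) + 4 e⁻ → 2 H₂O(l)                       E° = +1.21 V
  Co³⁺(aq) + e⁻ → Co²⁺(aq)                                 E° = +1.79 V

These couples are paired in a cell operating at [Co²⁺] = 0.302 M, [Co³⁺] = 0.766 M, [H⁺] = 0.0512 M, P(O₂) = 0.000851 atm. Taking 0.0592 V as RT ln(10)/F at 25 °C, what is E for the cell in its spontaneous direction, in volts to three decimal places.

Co³⁺/Co²⁺ is the cathode (higher E°), O₂/H₂O the anode: E°cell = +1.79 − (+1.21) = +0.58 V, n = 4.
Overall: 4 Co³⁺(aq) + 2 H₂O(l) → 4 Co²⁺(aq) + O₂(g) + 4 H⁺(aq)
Q = [Co²⁺]^4·P(O₂)·[H⁺]^4 / ([Co³⁺]^4); log Q = -9.850.
E = E° − (0.0592/n) log Q = +0.58 − (0.0592/4)(-9.850) = +0.726 V.

+0.726 V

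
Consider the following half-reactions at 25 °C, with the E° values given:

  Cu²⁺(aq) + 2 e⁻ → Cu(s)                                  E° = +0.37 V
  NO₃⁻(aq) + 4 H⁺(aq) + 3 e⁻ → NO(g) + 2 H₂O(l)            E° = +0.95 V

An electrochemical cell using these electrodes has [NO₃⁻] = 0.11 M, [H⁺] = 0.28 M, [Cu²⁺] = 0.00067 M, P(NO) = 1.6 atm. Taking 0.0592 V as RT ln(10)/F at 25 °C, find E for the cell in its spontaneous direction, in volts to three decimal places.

NO₃⁻/NO is the cathode (higher E°), Cu²⁺/Cu the anode: E°cell = +0.95 − (+0.37) = +0.58 V, n = 6.
Overall: 2 NO₃⁻(aq) + 8 H⁺(aq) + 3 Cu(s) → 2 NO(g) + 4 H₂O(l) + 3 Cu²⁺(aq)
Q = P(NO)^2·[Cu²⁺]^3 / ([NO₃⁻]^2·[H⁺]^8); log Q = -2.774.
E = E° − (0.0592/n) log Q = +0.58 − (0.0592/6)(-2.774) = +0.607 V.

+0.607 V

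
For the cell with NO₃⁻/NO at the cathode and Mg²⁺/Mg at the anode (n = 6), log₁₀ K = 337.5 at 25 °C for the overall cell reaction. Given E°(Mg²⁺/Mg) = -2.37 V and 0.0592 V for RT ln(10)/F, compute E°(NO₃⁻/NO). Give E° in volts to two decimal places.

E°cell = (0.0592/n)·log K = (0.0592/6)(337.5) = +3.330 V.
Since NO₃⁻/NO is the cathode and Mg²⁺/Mg the anode, E°cell = E°(NO₃⁻/NO) − E°(Mg²⁺/Mg).
So E°(NO₃⁻/NO) = E°cell + E°(Mg²⁺/Mg) = +3.330 + (-2.37) = +0.96 V.

+0.96 V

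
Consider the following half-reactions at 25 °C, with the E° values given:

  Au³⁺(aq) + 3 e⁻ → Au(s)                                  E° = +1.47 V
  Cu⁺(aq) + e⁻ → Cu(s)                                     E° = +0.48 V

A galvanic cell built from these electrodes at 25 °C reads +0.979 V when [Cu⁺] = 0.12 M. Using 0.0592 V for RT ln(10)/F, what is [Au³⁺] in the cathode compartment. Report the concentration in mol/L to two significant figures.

Au³⁺/Au is the cathode, Cu⁺/Cu the anode: E°cell = +0.99 V, n = 3.
Overall reaction: Au³⁺(aq) + 3 Cu(s) → Au(s) + 3 Cu⁺(aq); Q = [Cu⁺]^3/[Au³⁺]^1.
From E = E° − (0.0592/n) log Q: log Q = (E° − E)·n/0.0592 = (+0.99 − (+0.979))·3/0.0592 = 0.5574.
So 1·log[Au³⁺] = 3·log(0.12) − log Q = -2.7625 − (0.5574) = -3.3199; [Au³⁺] = 10^(-3.3199) ≈ 0.00048 M.

0.00048 M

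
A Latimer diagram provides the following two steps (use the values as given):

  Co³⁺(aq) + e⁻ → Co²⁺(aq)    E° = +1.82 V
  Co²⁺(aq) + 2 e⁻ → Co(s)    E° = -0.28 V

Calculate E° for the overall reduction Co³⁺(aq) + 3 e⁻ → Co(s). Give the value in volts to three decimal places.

+0.420 V

Standard free energies of sequential steps add: ΔG°₃ = ΔG°₁ + ΔG°₂, so n₃E°₃ = n₁E°₁ + n₂E°₂.
E°₃ = (1×+1.82 + 2×-0.28) / 3 = (+1.260) / 3 = +0.420 V.
E° values themselves are not directly additive — weighting by electron count is essential.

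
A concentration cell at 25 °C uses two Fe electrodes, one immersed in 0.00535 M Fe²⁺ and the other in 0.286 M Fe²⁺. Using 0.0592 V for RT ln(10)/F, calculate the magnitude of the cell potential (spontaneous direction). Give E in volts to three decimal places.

For a concentration cell E°cell = 0. The 0.286 M side is the cathode (reduction is favoured where [Fe²⁺] is higher).
With n = 2, E = −(0.0592/2) log([Fe²⁺]ₐₙ/[Fe²⁺]꜀ₐₜ) = −(0.0592/2) log(0.00535/0.286) = −(0.0592/2)(-1.728) = +0.051 V.

+0.051 V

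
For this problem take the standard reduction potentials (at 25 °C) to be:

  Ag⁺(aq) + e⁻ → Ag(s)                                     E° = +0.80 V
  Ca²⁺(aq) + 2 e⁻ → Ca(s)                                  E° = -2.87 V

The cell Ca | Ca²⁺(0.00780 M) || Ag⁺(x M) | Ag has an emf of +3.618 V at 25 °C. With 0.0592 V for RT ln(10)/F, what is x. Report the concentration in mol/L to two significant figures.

0.012 M

Ag⁺/Ag is the cathode, Ca²⁺/Ca the anode: E°cell = +3.67 V, n = 2.
Overall reaction: 2 Ag⁺(aq) + Ca(s) → 2 Ag(s) + Ca²⁺(aq); Q = [Ca²⁺]^1/[Ag⁺]^2.
From E = E° − (0.0592/n) log Q: log Q = (E° − E)·n/0.0592 = (+3.67 − (+3.618))·2/0.0592 = 1.7568.
So 2·log[Ag⁺] = 1·log(0.0078) − log Q = -2.1079 − (1.7568) = -3.8647; log[Ag⁺] = -3.8647 / 2 = -1.9324; [Ag⁺] = 10^(-1.9324) ≈ 0.012 M.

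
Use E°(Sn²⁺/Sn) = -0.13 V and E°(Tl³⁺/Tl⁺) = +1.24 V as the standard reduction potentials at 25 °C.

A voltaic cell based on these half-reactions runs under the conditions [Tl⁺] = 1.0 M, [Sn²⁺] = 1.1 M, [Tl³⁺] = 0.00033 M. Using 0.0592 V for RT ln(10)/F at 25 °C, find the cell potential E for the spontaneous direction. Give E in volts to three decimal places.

+1.266 V

Tl³⁺/Tl⁺ is the cathode (higher E°), Sn²⁺/Sn the anode: E°cell = +1.24 − (-0.13) = +1.37 V, n = 2.
Overall: Tl³⁺(aq) + Sn(s) → Tl⁺(aq) + Sn²⁺(aq)
Q = [Tl⁺]·[Sn²⁺] / ([Tl³⁺]); log Q = 3.523.
E = E° − (0.0592/n) log Q = +1.37 − (0.0592/2)(3.523) = +1.266 V.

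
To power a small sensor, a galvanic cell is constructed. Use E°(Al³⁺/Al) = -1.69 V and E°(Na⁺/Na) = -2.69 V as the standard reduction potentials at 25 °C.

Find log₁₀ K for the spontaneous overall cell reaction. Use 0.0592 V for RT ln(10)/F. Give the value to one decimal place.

Cathode: Al³⁺/Al; anode: Na⁺/Na. E°cell = +1.00 V, n = 3.
log K = nE°cell / 0.0592 = (3)(+1.00) / 0.0592 = 50.7.

50.7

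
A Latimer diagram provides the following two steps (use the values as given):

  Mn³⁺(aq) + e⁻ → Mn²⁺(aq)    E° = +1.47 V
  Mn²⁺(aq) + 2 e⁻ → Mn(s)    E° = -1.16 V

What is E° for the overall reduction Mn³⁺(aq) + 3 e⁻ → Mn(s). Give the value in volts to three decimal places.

-0.283 V

Since ΔG° = −nFE° is additive over sequential reductions, n₃E°₃ = n₁E°₁ + n₂E°₂.
E°₃ = (1×+1.47 + 2×-1.16) / 3 = (-0.850) / 3 = -0.283 V.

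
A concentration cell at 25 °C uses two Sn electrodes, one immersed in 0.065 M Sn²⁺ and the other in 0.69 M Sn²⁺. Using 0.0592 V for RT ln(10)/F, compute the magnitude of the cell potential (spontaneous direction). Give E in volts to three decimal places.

+0.030 V

For a concentration cell E°cell = 0. The 0.69 M side is the cathode (reduction is favoured where [Sn²⁺] is higher).
With n = 2, E = −(0.0592/2) log([Sn²⁺]ₐₙ/[Sn²⁺]꜀ₐₜ) = −(0.0592/2) log(0.065/0.69) = −(0.0592/2)(-1.026) = +0.030 V.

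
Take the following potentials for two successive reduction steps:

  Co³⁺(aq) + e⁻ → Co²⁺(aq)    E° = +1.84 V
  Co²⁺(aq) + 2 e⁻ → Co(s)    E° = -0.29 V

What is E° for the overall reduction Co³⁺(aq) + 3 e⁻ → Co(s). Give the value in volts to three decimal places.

+0.420 V

Adding the free-energy changes (−nFE°) of the two steps gives −n₃FE°₃ = −n₁FE°₁ − n₂FE°₂.
E°₃ = (1×+1.84 + 2×-0.29) / 3 = (+1.260) / 3 = +0.420 V.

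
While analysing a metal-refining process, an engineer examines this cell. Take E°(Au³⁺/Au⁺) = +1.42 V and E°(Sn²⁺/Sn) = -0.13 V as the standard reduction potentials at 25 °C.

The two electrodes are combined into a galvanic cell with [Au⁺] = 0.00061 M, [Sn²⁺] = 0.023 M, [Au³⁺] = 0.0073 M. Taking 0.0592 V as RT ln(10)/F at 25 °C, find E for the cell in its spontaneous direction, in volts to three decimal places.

Au³⁺/Au⁺ is the cathode (higher E°), Sn²⁺/Sn the anode: E°cell = +1.42 − (-0.13) = +1.55 V, n = 2.
Overall: Au³⁺(aq) + Sn(s) → Au⁺(aq) + Sn²⁺(aq)
Q = [Au⁺]·[Sn²⁺] / ([Au³⁺]); log Q = -2.716.
E = E° − (0.0592/n) log Q = +1.55 − (0.0592/2)(-2.716) = +1.630 V.

+1.630 V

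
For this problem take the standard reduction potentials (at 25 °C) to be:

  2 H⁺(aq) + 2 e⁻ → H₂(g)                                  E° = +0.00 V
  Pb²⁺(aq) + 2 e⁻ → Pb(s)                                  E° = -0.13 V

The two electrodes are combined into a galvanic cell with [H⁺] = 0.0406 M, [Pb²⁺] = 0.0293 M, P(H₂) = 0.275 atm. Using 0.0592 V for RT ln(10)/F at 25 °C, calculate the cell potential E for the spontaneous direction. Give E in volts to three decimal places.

+0.110 V

H⁺/H₂ is the cathode (higher E°), Pb²⁺/Pb the anode: E°cell = +0.00 − (-0.13) = +0.13 V, n = 2.
Overall: 2 H⁺(aq) + Pb(s) → H₂(g) + Pb²⁺(aq)
Q = P(H₂)·[Pb²⁺] / ([H⁺]^2); log Q = 0.689.
E = E° − (0.0592/n) log Q = +0.13 − (0.0592/2)(0.689) = +0.110 V.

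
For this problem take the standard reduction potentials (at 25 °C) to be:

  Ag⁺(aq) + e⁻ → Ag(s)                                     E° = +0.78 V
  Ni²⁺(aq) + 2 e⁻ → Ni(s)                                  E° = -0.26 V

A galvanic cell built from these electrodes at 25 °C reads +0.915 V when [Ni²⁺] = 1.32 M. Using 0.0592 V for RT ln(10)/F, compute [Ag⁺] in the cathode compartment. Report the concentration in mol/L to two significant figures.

Ag⁺/Ag is the cathode, Ni²⁺/Ni the anode: E°cell = +1.04 V, n = 2.
Overall reaction: 2 Ag⁺(aq) + Ni(s) → 2 Ag(s) + Ni²⁺(aq); Q = [Ni²⁺]^1/[Ag⁺]^2.
From E = E° − (0.0592/n) log Q: log Q = (E° − E)·n/0.0592 = (+1.04 − (+0.915))·2/0.0592 = 4.2230.
So 2·log[Ag⁺] = 1·log(1.32) − log Q = 0.1206 − (4.2230) = -4.1024; log[Ag⁺] = -4.1024 / 2 = -2.0512; [Ag⁺] = 10^(-2.0512) ≈ 0.0089 M.

0.0089 M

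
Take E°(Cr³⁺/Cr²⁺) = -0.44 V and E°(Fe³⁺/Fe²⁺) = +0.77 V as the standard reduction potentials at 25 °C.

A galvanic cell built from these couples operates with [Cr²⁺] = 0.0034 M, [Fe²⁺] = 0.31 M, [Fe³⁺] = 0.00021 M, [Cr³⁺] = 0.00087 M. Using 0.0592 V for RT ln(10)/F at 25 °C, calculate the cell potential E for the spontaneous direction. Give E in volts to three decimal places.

+1.057 V

Fe³⁺/Fe²⁺ is the cathode (higher E°), Cr³⁺/Cr²⁺ the anode: E°cell = +0.77 − (-0.44) = +1.21 V, n = 1.
Overall: Fe³⁺(aq) + Cr²⁺(aq) → Fe²⁺(aq) + Cr³⁺(aq)
Q = [Fe²⁺]·[Cr³⁺] / ([Fe³⁺]·[Cr²⁺]); log Q = 2.577.
E = E° − (0.0592/n) log Q = +1.21 − (0.0592/1)(2.577) = +1.057 V.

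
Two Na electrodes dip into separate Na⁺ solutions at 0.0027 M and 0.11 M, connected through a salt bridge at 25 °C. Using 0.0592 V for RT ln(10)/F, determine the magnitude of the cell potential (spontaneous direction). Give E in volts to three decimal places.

+0.095 V

For a concentration cell E°cell = 0. The 0.11 M side is the cathode (reduction is favoured where [Na⁺] is higher).
With n = 1, E = −(0.0592/1) log([Na⁺]ₐₙ/[Na⁺]꜀ₐₜ) = −(0.0592/1) log(0.0027/0.11) = −(0.0592/1)(-1.610) = +0.095 V.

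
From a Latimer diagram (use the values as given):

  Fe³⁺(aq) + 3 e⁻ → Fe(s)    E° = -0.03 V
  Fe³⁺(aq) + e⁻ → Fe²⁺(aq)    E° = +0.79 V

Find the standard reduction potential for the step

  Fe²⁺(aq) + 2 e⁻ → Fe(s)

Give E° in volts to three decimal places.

-0.440 V

Sequential free energies add, so n₃E°₃ = n₁E°₁ + n₂E°₂.
With n₃ = 3, and the known step contributing 1×(+0.79) V, the unknown satisfies 2·E° = 3×(-0.03) − 1×(+0.79) = -0.880.
E° = -0.880 / 2 = -0.440 V.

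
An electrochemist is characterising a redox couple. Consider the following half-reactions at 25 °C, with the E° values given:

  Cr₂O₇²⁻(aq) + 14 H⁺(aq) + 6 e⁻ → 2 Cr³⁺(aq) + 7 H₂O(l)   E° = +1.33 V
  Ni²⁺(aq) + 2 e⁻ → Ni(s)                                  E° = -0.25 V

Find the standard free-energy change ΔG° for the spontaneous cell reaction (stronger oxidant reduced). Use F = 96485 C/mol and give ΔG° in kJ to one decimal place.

Cr₂O₇²⁻/Cr³⁺ (E° = +1.33 V) is the cathode; Ni²⁺/Ni (E° = -0.25 V) is the anode, so E°cell = +1.58 V.
Balancing electrons gives n = 6 (lcm of 6 and 2).
ΔG° = −nFE° = −(6)(96485)(+1.58) = -914,678 J = -914.7 kJ.

-914.7 kJ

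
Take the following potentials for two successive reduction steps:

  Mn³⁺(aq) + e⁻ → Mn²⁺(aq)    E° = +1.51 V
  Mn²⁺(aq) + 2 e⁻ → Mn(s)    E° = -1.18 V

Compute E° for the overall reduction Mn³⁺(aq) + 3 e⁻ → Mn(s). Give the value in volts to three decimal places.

Adding the free-energy changes (−nFE°) of the two steps gives −n₃FE°₃ = −n₁FE°₁ − n₂FE°₂.
E°₃ = (1×+1.51 + 2×-1.18) / 3 = (-0.850) / 3 = -0.283 V.
E° values themselves are not directly additive — weighting by electron count is essential.

-0.283 V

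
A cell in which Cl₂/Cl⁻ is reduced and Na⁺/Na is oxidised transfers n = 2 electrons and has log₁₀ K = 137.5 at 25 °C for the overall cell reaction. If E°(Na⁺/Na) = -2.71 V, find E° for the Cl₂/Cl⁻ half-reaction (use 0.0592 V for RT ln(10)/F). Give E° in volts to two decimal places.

+1.36 V

E°cell = (0.0592/n)·log K = (0.0592/2)(137.5) = +4.070 V.
Since Cl₂/Cl⁻ is the cathode and Na⁺/Na the anode, E°cell = E°(Cl₂/Cl⁻) − E°(Na⁺/Na).
So E°(Cl₂/Cl⁻) = E°cell + E°(Na⁺/Na) = +4.070 + (-2.71) = +1.36 V.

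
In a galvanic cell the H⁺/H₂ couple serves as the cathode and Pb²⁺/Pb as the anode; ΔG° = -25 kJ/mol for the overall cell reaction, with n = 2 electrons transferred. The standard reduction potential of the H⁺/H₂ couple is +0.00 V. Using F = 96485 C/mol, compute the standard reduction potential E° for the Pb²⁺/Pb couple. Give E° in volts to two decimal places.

E°cell = −ΔG°/(nF) = −(-25×10³)/((2)(96485)) = +0.130 V.
Since H⁺/H₂ is the cathode and Pb²⁺/Pb the anode, E°cell = E°(H⁺/H₂) − E°(Pb²⁺/Pb).
So E°(Pb²⁺/Pb) = E°(H⁺/H₂) − E°cell = (+0.00) − (+0.130) = -0.13 V.

-0.13 V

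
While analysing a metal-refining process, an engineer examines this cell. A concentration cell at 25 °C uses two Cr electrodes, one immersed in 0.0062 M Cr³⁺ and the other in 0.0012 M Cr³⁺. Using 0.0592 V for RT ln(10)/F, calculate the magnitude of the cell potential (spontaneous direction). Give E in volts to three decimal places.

For a concentration cell E°cell = 0. The 0.0062 M side is the cathode (reduction is favoured where [Cr³⁺] is higher).
With n = 3, E = −(0.0592/3) log([Cr³⁺]ₐₙ/[Cr³⁺]꜀ₐₜ) = −(0.0592/3) log(0.0012/0.0062) = −(0.0592/3)(-0.713) = +0.014 V.

+0.014 V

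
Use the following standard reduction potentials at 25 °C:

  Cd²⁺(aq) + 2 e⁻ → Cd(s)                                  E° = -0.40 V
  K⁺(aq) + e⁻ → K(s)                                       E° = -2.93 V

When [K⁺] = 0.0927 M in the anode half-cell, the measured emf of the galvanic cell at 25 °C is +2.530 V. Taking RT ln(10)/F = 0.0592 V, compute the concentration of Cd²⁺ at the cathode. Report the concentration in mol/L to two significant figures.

0.0086 M

Cd²⁺/Cd is the cathode, K⁺/K the anode: E°cell = +2.53 V, n = 2.
Overall reaction: Cd²⁺(aq) + 2 K(s) → Cd(s) + 2 K⁺(aq); Q = [K⁺]^2/[Cd²⁺]^1.
From E = E° − (0.0592/n) log Q: log Q = (E° − E)·n/0.0592 = (+2.53 − (+2.530))·2/0.0592 = 0.0000.
So 1·log[Cd²⁺] = 2·log(0.0927) − log Q = -2.0658 − (0.0000) = -2.0658; [Cd²⁺] = 10^(-2.0658) ≈ 0.0086 M.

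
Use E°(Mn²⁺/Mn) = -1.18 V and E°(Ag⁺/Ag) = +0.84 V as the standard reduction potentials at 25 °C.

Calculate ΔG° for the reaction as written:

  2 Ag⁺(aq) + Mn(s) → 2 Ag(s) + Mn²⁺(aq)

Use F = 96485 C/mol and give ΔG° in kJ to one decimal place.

As written, Ag⁺/Ag is reduced (cathode) and Mn²⁺/Mn is oxidised (anode), so E°cell = (+0.84) − (-1.18) = +2.02 V.
Balancing electrons gives n = 2.
ΔG° = −nFE° = −(2)(96485)(+2.02) = -389,799 J = -389.8 kJ.

-389.8 kJ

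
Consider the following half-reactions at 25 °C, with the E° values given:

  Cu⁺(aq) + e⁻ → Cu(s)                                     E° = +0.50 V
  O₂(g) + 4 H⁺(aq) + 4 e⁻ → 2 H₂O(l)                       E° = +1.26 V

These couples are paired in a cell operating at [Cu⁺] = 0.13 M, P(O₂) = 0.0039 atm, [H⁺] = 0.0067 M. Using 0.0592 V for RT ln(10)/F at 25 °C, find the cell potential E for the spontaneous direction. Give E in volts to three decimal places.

O₂/H₂O is the cathode (higher E°), Cu⁺/Cu the anode: E°cell = +1.26 − (+0.50) = +0.76 V, n = 4.
Overall: O₂(g) + 4 H⁺(aq) + 4 Cu(s) → 2 H₂O(l) + 4 Cu⁺(aq)
Q = [Cu⁺]^4 / (P(O₂)·[H⁺]^4); log Q = 7.560.
E = E° − (0.0592/n) log Q = +0.76 − (0.0592/4)(7.560) = +0.648 V.

+0.648 V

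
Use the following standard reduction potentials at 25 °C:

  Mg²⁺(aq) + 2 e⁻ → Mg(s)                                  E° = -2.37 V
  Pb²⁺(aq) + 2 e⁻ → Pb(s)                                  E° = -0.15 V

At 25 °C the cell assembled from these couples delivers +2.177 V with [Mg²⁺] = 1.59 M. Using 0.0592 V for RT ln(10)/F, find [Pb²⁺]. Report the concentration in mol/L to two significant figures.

0.056 M

Pb²⁺/Pb is the cathode, Mg²⁺/Mg the anode: E°cell = +2.22 V, n = 2.
Overall reaction: Pb²⁺(aq) + Mg(s) → Pb(s) + Mg²⁺(aq); Q = [Mg²⁺]^1/[Pb²⁺]^1.
From E = E° − (0.0592/n) log Q: log Q = (E° − E)·n/0.0592 = (+2.22 − (+2.177))·2/0.0592 = 1.4527.
So 1·log[Pb²⁺] = 1·log(1.59) − log Q = 0.2014 − (1.4527) = -1.2513; [Pb²⁺] = 10^(-1.2513) ≈ 0.056 M.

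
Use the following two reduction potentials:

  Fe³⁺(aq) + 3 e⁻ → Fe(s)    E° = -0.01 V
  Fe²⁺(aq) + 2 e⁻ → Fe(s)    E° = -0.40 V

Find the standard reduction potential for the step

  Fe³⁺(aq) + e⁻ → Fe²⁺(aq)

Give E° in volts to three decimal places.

+0.770 V

Sequential free energies add, so n₃E°₃ = n₁E°₁ + n₂E°₂.
With n₃ = 3, and the known step contributing 2×(-0.40) V, the unknown satisfies 1·E° = 3×(-0.01) − 2×(-0.40) = +0.770.
E° = +0.770 / 1 = +0.770 V.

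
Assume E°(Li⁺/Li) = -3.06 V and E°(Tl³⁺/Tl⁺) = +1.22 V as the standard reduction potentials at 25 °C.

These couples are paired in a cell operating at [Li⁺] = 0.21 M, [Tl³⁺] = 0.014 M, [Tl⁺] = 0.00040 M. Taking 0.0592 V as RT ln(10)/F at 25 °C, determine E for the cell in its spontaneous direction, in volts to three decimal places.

+4.366 V

Tl³⁺/Tl⁺ is the cathode (higher E°), Li⁺/Li the anode: E°cell = +1.22 − (-3.06) = +4.28 V, n = 2.
Overall: Tl³⁺(aq) + 2 Li(s) → Tl⁺(aq) + 2 Li⁺(aq)
Q = [Tl⁺]·[Li⁺]^2 / ([Tl³⁺]); log Q = -2.900.
E = E° − (0.0592/n) log Q = +4.28 − (0.0592/2)(-2.900) = +4.366 V.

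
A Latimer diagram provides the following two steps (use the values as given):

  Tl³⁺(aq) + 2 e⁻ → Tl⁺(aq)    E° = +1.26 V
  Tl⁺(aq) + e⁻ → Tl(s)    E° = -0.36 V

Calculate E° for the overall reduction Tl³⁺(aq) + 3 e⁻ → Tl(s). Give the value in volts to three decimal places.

Since ΔG° = −nFE° is additive over sequential reductions, n₃E°₃ = n₁E°₁ + n₂E°₂.
E°₃ = (2×+1.26 + 1×-0.36) / 3 = (+2.160) / 3 = +0.720 V.

+0.720 V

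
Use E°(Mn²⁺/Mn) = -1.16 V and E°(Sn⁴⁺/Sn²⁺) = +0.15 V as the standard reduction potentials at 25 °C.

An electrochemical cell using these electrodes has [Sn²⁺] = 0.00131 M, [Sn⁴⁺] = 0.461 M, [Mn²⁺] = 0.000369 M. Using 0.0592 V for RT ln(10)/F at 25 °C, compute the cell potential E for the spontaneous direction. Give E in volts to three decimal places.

+1.487 V

Sn⁴⁺/Sn²⁺ is the cathode (higher E°), Mn²⁺/Mn the anode: E°cell = +0.15 − (-1.16) = +1.31 V, n = 2.
Overall: Sn⁴⁺(aq) + Mn(s) → Sn²⁺(aq) + Mn²⁺(aq)
Q = [Sn²⁺]·[Mn²⁺] / ([Sn⁴⁺]); log Q = -5.979.
E = E° − (0.0592/n) log Q = +1.31 − (0.0592/2)(-5.979) = +1.487 V.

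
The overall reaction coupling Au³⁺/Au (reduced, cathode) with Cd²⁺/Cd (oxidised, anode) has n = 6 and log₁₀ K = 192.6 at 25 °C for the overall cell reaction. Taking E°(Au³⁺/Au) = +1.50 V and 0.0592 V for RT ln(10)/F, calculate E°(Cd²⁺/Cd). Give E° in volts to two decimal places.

-0.40 V

E°cell = (0.0592/n)·log K = (0.0592/6)(192.6) = +1.900 V.
Since Au³⁺/Au is the cathode and Cd²⁺/Cd the anode, E°cell = E°(Au³⁺/Au) − E°(Cd²⁺/Cd).
So E°(Cd²⁺/Cd) = E°(Au³⁺/Au) − E°cell = (+1.50) − (+1.900) = -0.40 V.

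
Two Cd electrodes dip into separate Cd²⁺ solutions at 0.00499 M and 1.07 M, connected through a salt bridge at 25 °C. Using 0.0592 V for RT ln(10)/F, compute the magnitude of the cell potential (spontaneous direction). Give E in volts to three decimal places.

+0.069 V

For a concentration cell E°cell = 0. The 1.07 M side is the cathode (reduction is favoured where [Cd²⁺] is higher).
With n = 2, E = −(0.0592/2) log([Cd²⁺]ₐₙ/[Cd²⁺]꜀ₐₜ) = −(0.0592/2) log(0.00499/1.07) = −(0.0592/2)(-2.331) = +0.069 V.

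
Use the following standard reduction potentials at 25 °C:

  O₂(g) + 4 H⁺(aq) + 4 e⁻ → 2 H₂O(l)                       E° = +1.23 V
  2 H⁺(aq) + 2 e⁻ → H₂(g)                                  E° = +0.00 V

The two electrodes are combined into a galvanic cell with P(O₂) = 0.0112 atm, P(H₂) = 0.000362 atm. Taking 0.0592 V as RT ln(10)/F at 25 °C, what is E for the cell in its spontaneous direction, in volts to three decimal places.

O₂/H₂O is the cathode (higher E°), H⁺/H₂ the anode: E°cell = +1.23 − (+0.00) = +1.23 V, n = 4.
Overall: O₂(g) + 2 H₂(g) → 2 H₂O(l)
Q = 1 / (P(O₂)·P(H₂)^2); log Q = 8.833.
E = E° − (0.0592/n) log Q = +1.23 − (0.0592/4)(8.833) = +1.099 V.

+1.099 V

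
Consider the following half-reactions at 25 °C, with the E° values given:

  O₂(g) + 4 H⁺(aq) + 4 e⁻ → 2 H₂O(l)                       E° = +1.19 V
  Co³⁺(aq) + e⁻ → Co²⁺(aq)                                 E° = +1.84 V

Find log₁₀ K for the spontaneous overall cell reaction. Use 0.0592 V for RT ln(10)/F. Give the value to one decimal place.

Cathode: Co³⁺/Co²⁺; anode: O₂/H₂O. E°cell = +0.65 V, n = 4.
log K = nE°cell / 0.0592 = (4)(+0.65) / 0.0592 = 43.9.

43.9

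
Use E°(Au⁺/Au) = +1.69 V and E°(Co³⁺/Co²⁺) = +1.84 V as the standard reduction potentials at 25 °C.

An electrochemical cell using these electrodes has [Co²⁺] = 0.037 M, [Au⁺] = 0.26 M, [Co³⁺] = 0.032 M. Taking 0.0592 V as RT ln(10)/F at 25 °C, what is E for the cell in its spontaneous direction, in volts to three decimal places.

+0.181 V

Co³⁺/Co²⁺ is the cathode (higher E°), Au⁺/Au the anode: E°cell = +1.84 − (+1.69) = +0.15 V, n = 1.
Overall: Co³⁺(aq) + Au(s) → Co²⁺(aq) + Au⁺(aq)
Q = [Co²⁺]·[Au⁺] / ([Co³⁺]); log Q = -0.522.
E = E° − (0.0592/n) log Q = +0.15 − (0.0592/1)(-0.522) = +0.181 V.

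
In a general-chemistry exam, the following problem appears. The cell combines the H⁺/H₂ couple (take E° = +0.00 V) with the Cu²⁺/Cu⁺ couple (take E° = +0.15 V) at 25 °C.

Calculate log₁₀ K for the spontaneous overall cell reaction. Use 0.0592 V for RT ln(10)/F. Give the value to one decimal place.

5.1

Cathode: Cu²⁺/Cu⁺; anode: H⁺/H₂. E°cell = +0.15 V, n = 2.
log K = nE°cell / 0.0592 = (2)(+0.15) / 0.0592 = 5.1.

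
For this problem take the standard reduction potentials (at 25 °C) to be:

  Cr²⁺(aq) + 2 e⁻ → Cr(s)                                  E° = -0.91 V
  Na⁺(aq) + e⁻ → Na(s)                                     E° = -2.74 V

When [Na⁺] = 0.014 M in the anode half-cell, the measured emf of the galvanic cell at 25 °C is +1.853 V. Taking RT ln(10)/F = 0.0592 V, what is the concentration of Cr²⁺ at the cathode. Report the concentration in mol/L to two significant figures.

0.0012 M

Cr²⁺/Cr is the cathode, Na⁺/Na the anode: E°cell = +1.83 V, n = 2.
Overall reaction: Cr²⁺(aq) + 2 Na(s) → Cr(s) + 2 Na⁺(aq); Q = [Na⁺]^2/[Cr²⁺]^1.
From E = E° − (0.0592/n) log Q: log Q = (E° − E)·n/0.0592 = (+1.83 − (+1.853))·2/0.0592 = -0.7770.
So 1·log[Cr²⁺] = 2·log(0.014) − log Q = -3.7077 − (-0.7770) = -2.9307; [Cr²⁺] = 10^(-2.9307) ≈ 0.0012 M.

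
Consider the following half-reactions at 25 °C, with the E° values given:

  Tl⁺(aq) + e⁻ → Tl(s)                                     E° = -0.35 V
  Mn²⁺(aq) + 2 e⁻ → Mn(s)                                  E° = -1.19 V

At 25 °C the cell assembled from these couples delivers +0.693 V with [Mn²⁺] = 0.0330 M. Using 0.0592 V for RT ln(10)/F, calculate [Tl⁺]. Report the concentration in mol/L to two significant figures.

0.00060 M

Tl⁺/Tl is the cathode, Mn²⁺/Mn the anode: E°cell = +0.84 V, n = 2.
Overall reaction: 2 Tl⁺(aq) + Mn(s) → 2 Tl(s) + Mn²⁺(aq); Q = [Mn²⁺]^1/[Tl⁺]^2.
From E = E° − (0.0592/n) log Q: log Q = (E° − E)·n/0.0592 = (+0.84 − (+0.693))·2/0.0592 = 4.9662.
So 2·log[Tl⁺] = 1·log(0.033) − log Q = -1.4815 − (4.9662) = -6.4477; log[Tl⁺] = -6.4477 / 2 = -3.2239; [Tl⁺] = 10^(-3.2239) ≈ 0.00060 M.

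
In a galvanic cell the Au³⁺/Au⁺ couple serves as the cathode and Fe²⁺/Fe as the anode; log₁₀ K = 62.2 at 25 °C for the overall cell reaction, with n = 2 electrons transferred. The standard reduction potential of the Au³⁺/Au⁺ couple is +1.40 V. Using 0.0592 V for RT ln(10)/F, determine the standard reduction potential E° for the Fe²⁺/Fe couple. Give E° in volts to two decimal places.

-0.44 V

E°cell = (0.0592/n)·log K = (0.0592/2)(62.2) = +1.841 V.
Since Au³⁺/Au⁺ is the cathode and Fe²⁺/Fe the anode, E°cell = E°(Au³⁺/Au⁺) − E°(Fe²⁺/Fe).
So E°(Fe²⁺/Fe) = E°(Au³⁺/Au⁺) − E°cell = (+1.40) − (+1.841) = -0.44 V.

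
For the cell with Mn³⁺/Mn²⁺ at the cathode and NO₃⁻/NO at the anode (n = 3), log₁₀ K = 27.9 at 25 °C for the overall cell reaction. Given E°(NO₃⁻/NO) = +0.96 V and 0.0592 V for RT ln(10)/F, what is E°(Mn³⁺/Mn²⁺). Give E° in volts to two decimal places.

E°cell = (0.0592/n)·log K = (0.0592/3)(27.9) = +0.551 V.
Since Mn³⁺/Mn²⁺ is the cathode and NO₃⁻/NO the anode, E°cell = E°(Mn³⁺/Mn²⁺) − E°(NO₃⁻/NO).
So E°(Mn³⁺/Mn²⁺) = E°cell + E°(NO₃⁻/NO) = +0.551 + (+0.96) = +1.51 V.

+1.51 V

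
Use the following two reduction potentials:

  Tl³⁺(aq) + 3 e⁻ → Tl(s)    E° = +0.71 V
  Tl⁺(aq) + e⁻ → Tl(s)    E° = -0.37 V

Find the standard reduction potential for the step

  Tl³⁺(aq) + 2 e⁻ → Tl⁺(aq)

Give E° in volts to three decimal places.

+1.250 V

Sequential free energies add, so n₃E°₃ = n₁E°₁ + n₂E°₂.
With n₃ = 3, and the known step contributing 1×(-0.37) V, the unknown satisfies 2·E° = 3×(+0.71) − 1×(-0.37) = +2.500.
E° = +2.500 / 2 = +1.250 V.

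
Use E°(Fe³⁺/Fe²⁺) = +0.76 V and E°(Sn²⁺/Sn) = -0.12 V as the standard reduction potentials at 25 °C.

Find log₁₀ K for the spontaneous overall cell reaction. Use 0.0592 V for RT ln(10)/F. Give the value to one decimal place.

Cathode: Fe³⁺/Fe²⁺; anode: Sn²⁺/Sn. E°cell = +0.88 V, n = 2.
log K = nE°cell / 0.0592 = (2)(+0.88) / 0.0592 = 29.7.

29.7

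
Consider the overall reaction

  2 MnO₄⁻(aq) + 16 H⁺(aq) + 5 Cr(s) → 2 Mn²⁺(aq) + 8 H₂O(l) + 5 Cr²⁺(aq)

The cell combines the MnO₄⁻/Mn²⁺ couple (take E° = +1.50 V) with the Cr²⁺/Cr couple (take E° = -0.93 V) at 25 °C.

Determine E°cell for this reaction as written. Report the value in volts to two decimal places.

+2.43 V

The MnO₄⁻/Mn²⁺ couple has the higher reduction potential, so it is the cathode; Cr²⁺/Cr is oxidised at the anode.
E°cell = E°(cathode) − E°(anode) = (+1.50) − (-0.93) = +2.43 V.
Since E°cell > 0, the reaction is spontaneous under standard conditions.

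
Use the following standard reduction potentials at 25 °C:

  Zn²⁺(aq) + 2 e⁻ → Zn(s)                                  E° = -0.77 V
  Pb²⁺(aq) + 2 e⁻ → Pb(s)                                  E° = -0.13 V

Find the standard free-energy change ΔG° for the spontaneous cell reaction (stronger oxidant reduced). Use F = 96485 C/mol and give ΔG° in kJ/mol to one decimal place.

Pb²⁺/Pb (E° = -0.13 V) is the cathode; Zn²⁺/Zn (E° = -0.77 V) is the anode, so E°cell = +0.64 V.
Balancing electrons gives n = 2 (lcm of 2 and 2).
ΔG° = −nFE° = −(2)(96485)(+0.64) = -123,501 J = -123.5 kJ/mol.

-123.5 kJ/mol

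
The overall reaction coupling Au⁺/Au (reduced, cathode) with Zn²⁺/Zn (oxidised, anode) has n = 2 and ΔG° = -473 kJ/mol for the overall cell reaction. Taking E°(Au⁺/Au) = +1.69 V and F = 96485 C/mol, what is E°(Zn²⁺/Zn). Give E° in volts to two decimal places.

E°cell = −ΔG°/(nF) = −(-473×10³)/((2)(96485)) = +2.451 V.
Since Au⁺/Au is the cathode and Zn²⁺/Zn the anode, E°cell = E°(Au⁺/Au) − E°(Zn²⁺/Zn).
So E°(Zn²⁺/Zn) = E°(Au⁺/Au) − E°cell = (+1.69) − (+2.451) = -0.76 V.

-0.76 V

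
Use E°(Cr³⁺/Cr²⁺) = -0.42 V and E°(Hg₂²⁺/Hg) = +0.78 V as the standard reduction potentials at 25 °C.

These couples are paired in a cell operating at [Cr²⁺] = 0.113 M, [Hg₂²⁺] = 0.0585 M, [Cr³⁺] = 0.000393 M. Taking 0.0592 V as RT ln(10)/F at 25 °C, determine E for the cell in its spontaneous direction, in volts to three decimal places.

Hg₂²⁺/Hg is the cathode (higher E°), Cr³⁺/Cr²⁺ the anode: E°cell = +0.78 − (-0.42) = +1.20 V, n = 2.
Overall: Hg₂²⁺(aq) + 2 Cr²⁺(aq) → 2 Hg(l) + 2 Cr³⁺(aq)
Q = [Cr³⁺]^2 / ([Hg₂²⁺]·[Cr²⁺]^2); log Q = -3.685.
E = E° − (0.0592/n) log Q = +1.20 − (0.0592/2)(-3.685) = +1.309 V.

+1.309 V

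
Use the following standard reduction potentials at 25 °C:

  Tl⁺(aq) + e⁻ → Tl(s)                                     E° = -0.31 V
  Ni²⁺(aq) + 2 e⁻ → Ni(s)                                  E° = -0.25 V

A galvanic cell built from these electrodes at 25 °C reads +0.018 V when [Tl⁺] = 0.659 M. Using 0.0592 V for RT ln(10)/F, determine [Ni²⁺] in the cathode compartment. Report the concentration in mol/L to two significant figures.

0.017 M

Ni²⁺/Ni is the cathode, Tl⁺/Tl the anode: E°cell = +0.06 V, n = 2.
Overall reaction: Ni²⁺(aq) + 2 Tl(s) → Ni(s) + 2 Tl⁺(aq); Q = [Tl⁺]^2/[Ni²⁺]^1.
From E = E° − (0.0592/n) log Q: log Q = (E° − E)·n/0.0592 = (+0.06 − (+0.018))·2/0.0592 = 1.4189.
So 1·log[Ni²⁺] = 2·log(0.659) − log Q = -0.3622 − (1.4189) = -1.7811; [Ni²⁺] = 10^(-1.7811) ≈ 0.017 M.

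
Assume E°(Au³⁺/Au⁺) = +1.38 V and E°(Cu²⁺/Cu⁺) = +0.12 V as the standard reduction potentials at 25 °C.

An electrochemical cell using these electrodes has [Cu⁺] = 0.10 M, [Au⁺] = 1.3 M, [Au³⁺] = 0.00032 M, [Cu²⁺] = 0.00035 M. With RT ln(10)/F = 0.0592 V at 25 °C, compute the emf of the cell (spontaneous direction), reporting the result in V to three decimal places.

+1.299 V

Au³⁺/Au⁺ is the cathode (higher E°), Cu²⁺/Cu⁺ the anode: E°cell = +1.38 − (+0.12) = +1.26 V, n = 2.
Overall: Au³⁺(aq) + 2 Cu⁺(aq) → Au⁺(aq) + 2 Cu²⁺(aq)
Q = [Au⁺]·[Cu²⁺]^2 / ([Au³⁺]·[Cu⁺]^2); log Q = -1.303.
E = E° − (0.0592/n) log Q = +1.26 − (0.0592/2)(-1.303) = +1.299 V.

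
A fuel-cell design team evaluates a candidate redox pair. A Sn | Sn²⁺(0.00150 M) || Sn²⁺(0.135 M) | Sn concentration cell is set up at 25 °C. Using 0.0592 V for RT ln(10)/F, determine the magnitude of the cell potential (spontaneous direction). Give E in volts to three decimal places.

+0.058 V

For a concentration cell E°cell = 0. The 0.135 M side is the cathode (reduction is favoured where [Sn²⁺] is higher).
With n = 2, E = −(0.0592/2) log([Sn²⁺]ₐₙ/[Sn²⁺]꜀ₐₜ) = −(0.0592/2) log(0.0015/0.135) = −(0.0592/2)(-1.954) = +0.058 V.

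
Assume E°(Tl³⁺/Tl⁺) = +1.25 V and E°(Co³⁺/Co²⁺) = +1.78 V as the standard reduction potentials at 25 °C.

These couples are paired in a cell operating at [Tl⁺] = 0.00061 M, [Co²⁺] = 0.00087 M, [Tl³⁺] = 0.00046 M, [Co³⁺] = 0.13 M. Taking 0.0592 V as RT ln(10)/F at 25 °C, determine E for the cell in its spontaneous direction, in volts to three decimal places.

+0.662 V

Co³⁺/Co²⁺ is the cathode (higher E°), Tl³⁺/Tl⁺ the anode: E°cell = +1.78 − (+1.25) = +0.53 V, n = 2.
Overall: 2 Co³⁺(aq) + Tl⁺(aq) → 2 Co²⁺(aq) + Tl³⁺(aq)
Q = [Co²⁺]^2·[Tl³⁺] / ([Co³⁺]^2·[Tl⁺]); log Q = -4.471.
E = E° − (0.0592/n) log Q = +0.53 − (0.0592/2)(-4.471) = +0.662 V.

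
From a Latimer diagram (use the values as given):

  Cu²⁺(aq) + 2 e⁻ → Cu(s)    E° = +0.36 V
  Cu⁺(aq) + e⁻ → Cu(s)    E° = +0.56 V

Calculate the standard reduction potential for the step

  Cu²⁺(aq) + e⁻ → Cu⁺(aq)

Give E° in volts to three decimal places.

Sequential free energies add, so n₃E°₃ = n₁E°₁ + n₂E°₂.
With n₃ = 2, and the known step contributing 1×(+0.56) V, the unknown satisfies 1·E° = 2×(+0.36) − 1×(+0.56) = +0.160.
E° = +0.160 / 1 = +0.160 V.

+0.160 V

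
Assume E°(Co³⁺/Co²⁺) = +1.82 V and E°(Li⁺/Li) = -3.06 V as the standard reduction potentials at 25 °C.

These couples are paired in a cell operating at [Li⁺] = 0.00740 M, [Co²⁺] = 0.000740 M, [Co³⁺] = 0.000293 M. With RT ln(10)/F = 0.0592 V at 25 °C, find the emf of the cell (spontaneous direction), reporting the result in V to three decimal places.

Co³⁺/Co²⁺ is the cathode (higher E°), Li⁺/Li the anode: E°cell = +1.82 − (-3.06) = +4.88 V, n = 1.
Overall: Co³⁺(aq) + Li(s) → Co²⁺(aq) + Li⁺(aq)
Q = [Co²⁺]·[Li⁺] / ([Co³⁺]); log Q = -1.728.
E = E° − (0.0592/n) log Q = +4.88 − (0.0592/1)(-1.728) = +4.982 V.

+4.982 V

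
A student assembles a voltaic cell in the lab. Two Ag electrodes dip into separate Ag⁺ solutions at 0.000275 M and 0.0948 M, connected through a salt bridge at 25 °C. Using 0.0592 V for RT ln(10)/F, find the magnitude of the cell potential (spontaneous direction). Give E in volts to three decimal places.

+0.150 V

For a concentration cell E°cell = 0. The 0.0948 M side is the cathode (reduction is favoured where [Ag⁺] is higher).
With n = 1, E = −(0.0592/1) log([Ag⁺]ₐₙ/[Ag⁺]꜀ₐₜ) = −(0.0592/1) log(0.000275/0.0948) = −(0.0592/1)(-2.537) = +0.150 V.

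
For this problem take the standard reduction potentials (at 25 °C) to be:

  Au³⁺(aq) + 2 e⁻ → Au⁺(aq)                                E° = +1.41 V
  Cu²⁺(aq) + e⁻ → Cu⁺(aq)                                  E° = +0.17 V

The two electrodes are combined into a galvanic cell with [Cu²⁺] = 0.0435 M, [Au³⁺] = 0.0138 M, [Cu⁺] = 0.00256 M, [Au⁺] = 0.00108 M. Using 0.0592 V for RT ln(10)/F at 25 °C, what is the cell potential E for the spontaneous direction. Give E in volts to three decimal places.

+1.200 V

Au³⁺/Au⁺ is the cathode (higher E°), Cu²⁺/Cu⁺ the anode: E°cell = +1.41 − (+0.17) = +1.24 V, n = 2.
Overall: Au³⁺(aq) + 2 Cu⁺(aq) → Au⁺(aq) + 2 Cu²⁺(aq)
Q = [Au⁺]·[Cu²⁺]^2 / ([Au³⁺]·[Cu⁺]^2); log Q = 1.354.
E = E° − (0.0592/n) log Q = +1.24 − (0.0592/2)(1.354) = +1.200 V.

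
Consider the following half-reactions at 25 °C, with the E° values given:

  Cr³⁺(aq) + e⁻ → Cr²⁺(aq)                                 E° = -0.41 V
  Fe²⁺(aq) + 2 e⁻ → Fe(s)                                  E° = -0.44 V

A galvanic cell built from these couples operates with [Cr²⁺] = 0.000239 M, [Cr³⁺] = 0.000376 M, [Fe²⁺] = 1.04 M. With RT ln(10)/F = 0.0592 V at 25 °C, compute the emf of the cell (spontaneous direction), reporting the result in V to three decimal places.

Cr³⁺/Cr²⁺ is the cathode (higher E°), Fe²⁺/Fe the anode: E°cell = -0.41 − (-0.44) = +0.03 V, n = 2.
Overall: 2 Cr³⁺(aq) + Fe(s) → 2 Cr²⁺(aq) + Fe²⁺(aq)
Q = [Cr²⁺]^2·[Fe²⁺] / ([Cr³⁺]^2); log Q = -0.377.
E = E° − (0.0592/n) log Q = +0.03 − (0.0592/2)(-0.377) = +0.041 V.

+0.041 V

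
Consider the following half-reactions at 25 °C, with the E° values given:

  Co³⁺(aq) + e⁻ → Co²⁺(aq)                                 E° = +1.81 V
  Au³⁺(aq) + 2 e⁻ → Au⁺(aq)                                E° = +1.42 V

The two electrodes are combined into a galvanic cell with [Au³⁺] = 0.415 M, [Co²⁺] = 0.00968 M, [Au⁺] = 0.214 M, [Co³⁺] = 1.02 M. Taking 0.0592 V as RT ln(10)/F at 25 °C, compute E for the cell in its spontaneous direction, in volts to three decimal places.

Co³⁺/Co²⁺ is the cathode (higher E°), Au³⁺/Au⁺ the anode: E°cell = +1.81 − (+1.42) = +0.39 V, n = 2.
Overall: 2 Co³⁺(aq) + Au⁺(aq) → 2 Co²⁺(aq) + Au³⁺(aq)
Q = [Co²⁺]^2·[Au³⁺] / ([Co³⁺]^2·[Au⁺]); log Q = -3.758.
E = E° − (0.0592/n) log Q = +0.39 − (0.0592/2)(-3.758) = +0.501 V.

+0.501 V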